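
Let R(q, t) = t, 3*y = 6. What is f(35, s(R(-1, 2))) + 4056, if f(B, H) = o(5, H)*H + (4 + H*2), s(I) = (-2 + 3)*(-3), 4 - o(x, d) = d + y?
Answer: 4039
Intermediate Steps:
y = 2 (y = (1/3)*6 = 2)
o(x, d) = 2 - d (o(x, d) = 4 - (d + 2) = 4 - (2 + d) = 4 + (-2 - d) = 2 - d)
s(I) = -3 (s(I) = 1*(-3) = -3)
f(B, H) = 4 + 2*H + H*(2 - H) (f(B, H) = (2 - H)*H + (4 + H*2) = H*(2 - H) + (4 + 2*H) = 4 + 2*H + H*(2 - H))
f(35, s(R(-1, 2))) + 4056 = (4 - 1*(-3)**2 + 4*(-3)) + 4056 = (4 - 1*9 - 12) + 4056 = (4 - 9 - 12) + 4056 = -17 + 4056 = 4039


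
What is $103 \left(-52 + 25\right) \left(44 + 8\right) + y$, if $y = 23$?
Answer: $-144589$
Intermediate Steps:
$103 \left(-52 + 25\right) \left(44 + 8\right) + y = 103 \left(-52 + 25\right) \left(44 + 8\right) + 23 = 103 \left(\left(-27\right) 52\right) + 23 = 103 \left(-1404\right) + 23 = -144612 + 23 = -144589$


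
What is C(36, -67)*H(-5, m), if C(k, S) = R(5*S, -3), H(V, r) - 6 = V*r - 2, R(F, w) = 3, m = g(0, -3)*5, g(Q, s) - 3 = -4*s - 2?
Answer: -963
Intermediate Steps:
g(Q, s) = 1 - 4*s (g(Q, s) = 3 + (-4*s - 2) = 3 + (-2 - 4*s) = 1 - 4*s)
m = 65 (m = (1 - 4*(-3))*5 = (1 + 12)*5 = 13*5 = 65)
H(V, r) = 4 + V*r (H(V, r) = 6 + (V*r - 2) = 6 + (-2 + V*r) = 4 + V*r)
C(k, S) = 3
C(36, -67)*H(-5, m) = 3*(4 - 5*65) = 3*(4 - 325) = 3*(-321) = -963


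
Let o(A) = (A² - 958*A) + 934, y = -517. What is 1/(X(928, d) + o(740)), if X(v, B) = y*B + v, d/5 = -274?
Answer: 1/548832 ≈ 1.8221e-6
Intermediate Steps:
o(A) = 934 + A² - 958*A
d = -1370 (d = 5*(-274) = -1370)
X(v, B) = v - 517*B (X(v, B) = -517*B + v = v - 517*B)
1/(X(928, d) + o(740)) = 1/((928 - 517*(-1370)) + (934 + 740² - 958*740)) = 1/((928 + 708290) + (934 + 547600 - 708920)) = 1/(709218 - 160386) = 1/548832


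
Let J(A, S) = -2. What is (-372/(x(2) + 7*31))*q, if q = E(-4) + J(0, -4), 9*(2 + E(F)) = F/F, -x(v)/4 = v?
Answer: 4340/627 ≈ 6.9219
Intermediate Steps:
x(v) = -4*v
E(F) = -17/9 (E(F) = -2 + (F/F)/9 = -2 + (1/9)*1 = -2 + 1/9 = -17/9)
q = -35/9 (q = -17/9 - 2 = -35/9 ≈ -3.8889)
(-372/(x(2) + 7*31))*q = -372/(-4*2 + 7*31)*(-35/9) = -372/(-8 + 217)*(-35/9) = -372/209*(-35/9) = 4340/627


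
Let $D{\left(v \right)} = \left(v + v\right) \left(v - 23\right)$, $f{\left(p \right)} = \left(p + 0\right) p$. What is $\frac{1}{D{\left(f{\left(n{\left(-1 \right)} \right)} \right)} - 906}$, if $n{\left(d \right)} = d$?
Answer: $- \frac{1}{950} \approx -0.0010526$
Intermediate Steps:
$f{\left(p \right)} = p^{2}$ ($f{\left(p \right)} = p p = p^{2}$)
$D{\left(v \right)} = 2 v \left(-23 + v\right)$
$\frac{1}{D{\left(f{\left(n{\left(-1 \right)} \right)} \right)} - 906} = \frac{1}{2 \left(-1\right)^{2} \left(-23 + \left(-1\right)^{2}\right) - 906} = \frac{1}{2 \cdot 1 \left(-23 + 1\right) - 906} = \frac{1}{2 \cdot 1 \left(-22\right) - 906} = \frac{1}{-44 - 906} = \frac{1}{-950} = - \frac{1}{950}$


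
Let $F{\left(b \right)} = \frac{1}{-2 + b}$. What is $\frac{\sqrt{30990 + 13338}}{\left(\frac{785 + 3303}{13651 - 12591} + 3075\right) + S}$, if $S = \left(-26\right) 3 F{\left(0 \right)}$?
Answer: $\frac{265 \sqrt{11082}}{413116} \approx 0.067528$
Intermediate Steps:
$S = 39$ ($S = \frac{\left(-26\right) 3}{-2 + 0} = - \frac{78}{-2} = \left(-78\right) \left(- \frac{1}{2}\right) = 39$)
$\frac{\sqrt{30990 + 13338}}{\left(\frac{785 + 3303}{13651 - 12591} + 3075\right) + S} = \frac{\sqrt{30990 + 13338}}{\left(\frac{785 + 3303}{13651 - 12591} + 3075\right) + 39} = \frac{\sqrt{44328}}{\left(\frac{4088}{1060} + 3075\right) + 39} = \frac{2 \sqrt{11082}}{\left(4088 \cdot \frac{1}{1060} + 3075\right) + 39} = \frac{2 \sqrt{11082}}{\left(\frac{1022}{265} + 3075\right) + 39} = \frac{2 \sqrt{11082}}{\frac{815897}{265} + 39} = \frac{2 \sqrt{11082}}{\frac{826232}{265}} = 2 \sqrt{11082} \cdot \frac{265}{826232} = \frac{265 \sqrt{11082}}{413116}$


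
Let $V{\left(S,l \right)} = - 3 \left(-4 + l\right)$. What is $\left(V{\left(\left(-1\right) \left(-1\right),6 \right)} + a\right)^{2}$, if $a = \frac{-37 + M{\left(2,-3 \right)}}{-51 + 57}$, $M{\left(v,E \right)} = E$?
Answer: $\frac{1444}{9} \approx 160.44$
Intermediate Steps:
$a = - \frac{20}{3}$ ($a = \frac{-37 - 3}{-51 + 57} = - \frac{40}{6} = \left(-40\right) \frac{1}{6} = - \frac{20}{3} \approx -6.6667$)
$V{\left(S,l \right)} = 12 - 3 l$
$\left(V{\left(\left(-1\right) \left(-1\right),6 \right)} + a\right)^{2} = \left(\left(12 - 18\right) - \frac{20}{3}\right)^{2} = \left(-6 - \frac{20}{3}\right)^{2} = \left(- \frac{38}{3}\right)^{2} = \frac{1444}{9}$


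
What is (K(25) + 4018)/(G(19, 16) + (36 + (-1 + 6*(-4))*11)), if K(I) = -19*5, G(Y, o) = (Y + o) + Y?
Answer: -3923/185 ≈ -21.205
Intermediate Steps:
G(Y, o) = o + 2*Y
K(I) = -95
(K(25) + 4018)/(G(19, 16) + (36 + (-1 + 6*(-4))*11)) = (-95 + 4018)/((16 + 2*19) + (36 + (-1 + 6*(-4))*11)) = 3923/((16 + 38) + (36 + (-1 - 24)*11)) = 3923/(54 + (36 - 25*11)) = 3923/(54 + (36 - 275)) = 3923/(54 - 239) = 3923/(-185) = 3923*(-1/185) = -3923/185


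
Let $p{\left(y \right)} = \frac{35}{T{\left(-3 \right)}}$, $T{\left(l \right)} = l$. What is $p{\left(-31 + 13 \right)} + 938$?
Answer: $\frac{2779}{3} \approx 926.33$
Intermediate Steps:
$p{\left(y \right)} = - \frac{35}{3}$ ($p{\left(y \right)} = \frac{35}{-3} = 35 \left(- \frac{1}{3}\right) = - \frac{35}{3}$)
$p{\left(-31 + 13 \right)} + 938 = - \frac{35}{3} + 938 = \frac{2779}{3}$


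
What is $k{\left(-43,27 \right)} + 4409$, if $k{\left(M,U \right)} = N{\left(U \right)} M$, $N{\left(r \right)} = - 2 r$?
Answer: $6731$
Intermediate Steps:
$k{\left(M,U \right)} = - 2 M U$ ($k{\left(M,U \right)} = - 2 U M = - 2 M U$)
$k{\left(-43,27 \right)} + 4409 = \left(-2\right) \left(-43\right) 27 + 4409 = 2322 + 4409 = 6731$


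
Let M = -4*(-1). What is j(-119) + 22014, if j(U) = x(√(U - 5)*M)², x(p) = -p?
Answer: 20030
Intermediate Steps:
M = 4
j(U) = -80 + 16*U (j(U) = (-√(U - 5)*4)² = (-√(-5 + U)*4)² = (-4*√(-5 + U))² = -80 + 16*U)
j(-119) + 22014 = (-80 + 16*(-119)) + 22014 = (-80 - 1904) + 22014 = -1984 + 22014 = 20030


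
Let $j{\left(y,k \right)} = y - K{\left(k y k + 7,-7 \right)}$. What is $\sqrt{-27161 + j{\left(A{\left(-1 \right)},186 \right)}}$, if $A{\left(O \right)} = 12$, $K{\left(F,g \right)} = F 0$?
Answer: $i \sqrt{27149} \approx 164.77 i$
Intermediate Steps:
$K{\left(F,g \right)} = 0$
$j{\left(y,k \right)} = y$ ($j{\left(y,k \right)} = y - 0 = y + 0 = y$)
$\sqrt{-27161 + j{\left(A{\left(-1 \right)},186 \right)}} = \sqrt{-27161 + 12} = \sqrt{-27149} = i \sqrt{27149}$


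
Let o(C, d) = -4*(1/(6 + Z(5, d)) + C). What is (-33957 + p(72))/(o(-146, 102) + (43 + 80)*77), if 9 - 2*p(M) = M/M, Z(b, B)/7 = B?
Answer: -6111540/1809899 ≈ -3.3767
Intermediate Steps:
Z(b, B) = 7*B
p(M) = 4 (p(M) = 9/2 - M/(2*M) = 9/2 - ½*1 = 9/2 - ½ = 4)
o(C, d) = -4*C - 4/(6 + 7*d) (o(C, d) = -4*(1/(6 + 7*d) + C) = -4*(C + 1/(6 + 7*d)) = -4*C - 4/(6 + 7*d))
(-33957 + p(72))/(o(-146, 102) + (43 + 80)*77) = (-33957 + 4)/(4*(-1 - 6*(-146) - 7*(-146)*102)/(6 + 7*102) + (43 + 80)*77) = -33953/(4*(-1 + 876 + 104244)/(6 + 714) + 123*77) = -33953/(4*105119/720 + 9471) = -33953/(4*(1/720)*105119 + 9471) = -33953/(105119/180 + 9471) = -33953/1809899/180 = -33953*180/1809899 = -6111540/1809899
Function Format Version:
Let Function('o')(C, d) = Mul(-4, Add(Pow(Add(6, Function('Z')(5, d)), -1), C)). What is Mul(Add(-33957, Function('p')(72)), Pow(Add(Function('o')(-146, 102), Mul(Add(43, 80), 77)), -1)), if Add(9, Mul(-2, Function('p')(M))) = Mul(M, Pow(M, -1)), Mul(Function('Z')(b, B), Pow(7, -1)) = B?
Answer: Rational(-6111540, 1809899) ≈ -3.3767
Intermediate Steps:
Function('Z')(b, B) = Mul(7, B)
Function('p')(M) = 4 (Function('p')(M) = Add(Rational(9, 2), Mul(Rational(-1, 2), Mul(M, Pow(M, -1)))) = Add(Rational(9, 2), Mul(Rational(-1, 2), 1)) = Add(Rational(9, 2), Rational(-1, 2)) = 4)
Function('o')(C, d) = Add(Mul(-4, C), Mul(-4, Pow(Add(6, Mul(7, d)), -1))) (Function('o')(C, d) = Mul(-4, Add(Pow(Add(6, Mul(7, d)), -1), C)) = Mul(-4, Add(C, Pow(Add(6, Mul(7, d)), -1))) = Add(Mul(-4, C), Mul(-4, Pow(Add(6, Mul(7, d)), -1))))
Mul(Add(-33957, Function('p')(72)), Pow(Add(Function('o')(-146, 102), Mul(Add(43, 80), 77)), -1)) = Mul(Add(-33957, 4), Pow(Add(Mul(4, Pow(Add(6, Mul(7, 102)), -1), Add(-1, Mul(-6, -146), Mul(-7, -146, 102))), Mul(Add(43, 80), 77)), -1)) = Mul(-33953, Pow(Add(Mul(4, Pow(Add(6, 714), -1), Add(-1, 876, 104244)), Mul(123, 77)), -1)) = Mul(-33953, Pow(Add(Mul(4, Pow(720, -1), 105119), 9471), -1)) = Mul(-33953, Pow(Add(Mul(4, Rational(1, 720), 105119), 9471), -1)) = Mul(-33953, Pow(Add(Rational(105119, 180), 9471), -1)) = Mul(-33953, Pow(Rational(1809899, 180), -1)) = Mul(-33953, Rational(180, 1809899)) = Rational(-6111540, 1809899)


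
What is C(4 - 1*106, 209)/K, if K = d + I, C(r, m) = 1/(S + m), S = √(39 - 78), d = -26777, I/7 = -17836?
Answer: I/(151629*(√39 - 209*I)) ≈ -3.1527e-8 + 9.4204e-10*I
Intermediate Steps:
I = -124852 (I = 7*(-17836) = -124852)
S = I*√39 (S = √(-39) = I*√39 ≈ 6.245*I)
C(r, m) = 1/(m + I*√39) (C(r, m) = 1/(I*√39 + m) = 1/(m + I*√39))
K = -151629 (K = -26777 - 124852 = -151629)
C(4 - 1*106, 209)/K = 1/((209 + I*√39)*(-151629)) = -1/151629/(209 + I*√39) = -1/(151629*(209 + I*√39))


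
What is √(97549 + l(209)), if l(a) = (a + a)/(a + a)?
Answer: 5*√3902 ≈ 312.33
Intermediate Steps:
l(a) = 1 (l(a) = (2*a)/((2*a)) = (2*a)*(1/(2*a)) = 1)
√(97549 + l(209)) = √(97549 + 1) = √97550 = 5*√3902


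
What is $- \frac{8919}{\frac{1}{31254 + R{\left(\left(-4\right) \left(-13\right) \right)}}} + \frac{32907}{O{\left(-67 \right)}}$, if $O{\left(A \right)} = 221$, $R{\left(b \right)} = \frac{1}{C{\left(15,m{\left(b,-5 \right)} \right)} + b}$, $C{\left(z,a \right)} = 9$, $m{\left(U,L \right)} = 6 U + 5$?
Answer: $- \frac{3757888380678}{13481} \approx -2.7875 \cdot 10^{8}$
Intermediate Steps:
$m{\left(U,L \right)} = 5 + 6 U$
$R{\left(b \right)} = \frac{1}{9 + b}$
$- \frac{8919}{\frac{1}{31254 + R{\left(\left(-4\right) \left(-13\right) \right)}}} + \frac{32907}{O{\left(-67 \right)}} = - \frac{8919}{\frac{1}{31254 + \frac{1}{9 - -52}}} + \frac{32907}{221} = - \frac{8919}{\frac{1}{31254 + \frac{1}{9 + 52}}} + 32907 \cdot \frac{1}{221} = - \frac{8919}{\frac{1}{31254 + \frac{1}{61}}} + \frac{32907}{221} = - \frac{8919}{\frac{1}{\frac{1906495}{61}}} + \frac{32907}{221} = - \frac{8919}{\frac{61}{1906495}} + \frac{32907}{221} = \left(-8919\right) \frac{1906495}{61} + \frac{32907}{221} = - \frac{17004028905}{61} + \frac{32907}{221} = - \frac{3757888380678}{13481}$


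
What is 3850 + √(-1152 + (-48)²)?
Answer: 3850 + 24*√2 ≈ 3883.9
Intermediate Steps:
3850 + √(-1152 + (-48)²) = 3850 + √(-1152 + 2304) = 3850 + √1152 = 3850 + 24*√2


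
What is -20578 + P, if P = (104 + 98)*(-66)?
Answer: -33910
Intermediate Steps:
P = -13332 (P = 202*(-66) = -13332)
-20578 + P = -20578 - 13332 = -33910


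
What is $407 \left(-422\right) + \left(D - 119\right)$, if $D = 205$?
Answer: $-171668$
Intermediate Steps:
$407 \left(-422\right) + \left(D - 119\right) = 407 \left(-422\right) + \left(205 - 119\right) = -171754 + \left(205 - 119\right) = -171754 + 86 = -171668$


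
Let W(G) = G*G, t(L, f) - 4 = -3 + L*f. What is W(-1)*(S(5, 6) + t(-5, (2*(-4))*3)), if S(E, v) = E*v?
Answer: 151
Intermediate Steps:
t(L, f) = 1 + L*f (t(L, f) = 4 + (-3 + L*f) = 1 + L*f)
W(G) = G**2
W(-1)*(S(5, 6) + t(-5, (2*(-4))*3)) = (-1)**2*(5*6 + (1 - 5*2*(-4)*3)) = 1*(30 + (1 - (-40)*3)) = 1*(30 + (1 - 5*(-24))) = 1*(30 + (1 + 120)) = 1*(30 + 121) = 1*151 = 151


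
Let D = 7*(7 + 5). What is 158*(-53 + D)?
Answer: 4898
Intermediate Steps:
D = 84 (D = 7*12 = 84)
158*(-53 + D) = 158*(-53 + 84) = 158*31 = 4898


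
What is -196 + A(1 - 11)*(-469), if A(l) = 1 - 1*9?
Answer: 3556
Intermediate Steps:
A(l) = -8 (A(l) = 1 - 9 = -8)
-196 + A(1 - 11)*(-469) = -196 - 8*(-469) = -196 + 3752 = 3556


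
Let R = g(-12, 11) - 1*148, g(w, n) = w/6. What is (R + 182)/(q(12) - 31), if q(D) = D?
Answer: -32/19 ≈ -1.6842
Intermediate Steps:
g(w, n) = w/6 (g(w, n) = w*(⅙) = w/6)
R = -150 (R = (⅙)*(-12) - 1*148 = -2 - 148 = -150)
(R + 182)/(q(12) - 31) = (-150 + 182)/(12 - 31) = 32/(-19) = 32*(-1/19) = -32/19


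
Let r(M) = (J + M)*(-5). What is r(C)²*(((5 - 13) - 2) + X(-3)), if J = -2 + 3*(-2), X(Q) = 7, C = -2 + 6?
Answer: -1200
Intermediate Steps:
C = 4
J = -8 (J = -2 - 6 = -8)
r(M) = 40 - 5*M (r(M) = (-8 + M)*(-5) = 40 - 5*M)
r(C)²*(((5 - 13) - 2) + X(-3)) = (40 - 5*4)²*(((5 - 13) - 2) + 7) = (40 - 20)²*((-8 - 2) + 7) = 20²*(-10 + 7) = 400*(-3) = -1200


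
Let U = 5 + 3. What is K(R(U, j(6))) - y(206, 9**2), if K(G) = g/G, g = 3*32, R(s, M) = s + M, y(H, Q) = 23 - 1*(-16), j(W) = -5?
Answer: -7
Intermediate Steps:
U = 8
y(H, Q) = 39 (y(H, Q) = 23 + 16 = 39)
R(s, M) = M + s
g = 96
K(G) = 96/G
K(R(U, j(6))) - y(206, 9**2) = 96/(-5 + 8) - 1*39 = 96/3 - 39 = 96*(1/3) - 39 = 32 - 39 = -7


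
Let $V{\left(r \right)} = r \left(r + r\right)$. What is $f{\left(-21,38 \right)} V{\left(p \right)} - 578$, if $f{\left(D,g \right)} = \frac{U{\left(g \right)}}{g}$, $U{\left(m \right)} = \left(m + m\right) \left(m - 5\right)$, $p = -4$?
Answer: $1534$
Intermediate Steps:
$U{\left(m \right)} = 2 m \left(-5 + m\right)$
$V{\left(r \right)} = 2 r^{2}$ ($V{\left(r \right)} = r 2 r = 2 r^{2}$)
$f{\left(D,g \right)} = -10 + 2 g$ ($f{\left(D,g \right)} = \frac{2 g \left(-5 + g\right)}{g} = -10 + 2 g$)
$f{\left(-21,38 \right)} V{\left(p \right)} - 578 = \left(-10 + 2 \cdot 38\right) 2 \left(-4\right)^{2} - 578 = \left(-10 + 76\right) 2 \cdot 16 - 578 = 66 \cdot 32 - 578 = 2112 - 578 = 1534$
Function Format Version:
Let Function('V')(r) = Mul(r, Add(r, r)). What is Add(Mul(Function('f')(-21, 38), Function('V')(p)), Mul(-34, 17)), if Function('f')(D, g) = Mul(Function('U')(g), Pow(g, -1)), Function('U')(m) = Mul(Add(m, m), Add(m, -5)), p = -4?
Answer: 1534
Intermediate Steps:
Function('U')(m) = Mul(2, m, Add(-5, m)) (Function('U')(m) = Mul(Mul(2, m), Add(-5, m)) = Mul(2, m, Add(-5, m)))
Function('V')(r) = Mul(2, Pow(r, 2)) (Function('V')(r) = Mul(r, Mul(2, r)) = Mul(2, Pow(r, 2)))
Function('f')(D, g) = Add(-10, Mul(2, g)) (Function('f')(D, g) = Mul(Mul(2, g, Add(-5, g)), Pow(g, -1)) = Add(-10, Mul(2, g)))
Add(Mul(Function('f')(-21, 38), Function('V')(p)), Mul(-34, 17)) = Add(Mul(Add(-10, Mul(2, 38)), Mul(2, Pow(-4, 2))), Mul(-34, 17)) = Add(Mul(Add(-10, 76), Mul(2, 16)), -578) = Add(Mul(66, 32), -578) = Add(2112, -578) = 1534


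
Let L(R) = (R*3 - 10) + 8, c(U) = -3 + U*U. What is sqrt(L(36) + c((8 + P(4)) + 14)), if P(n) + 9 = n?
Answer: 14*sqrt(2) ≈ 19.799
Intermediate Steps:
P(n) = -9 + n
c(U) = -3 + U**2
L(R) = -2 + 3*R (L(R) = (3*R - 10) + 8 = (-10 + 3*R) + 8 = -2 + 3*R)
sqrt(L(36) + c((8 + P(4)) + 14)) = sqrt((-2 + 3*36) + (-3 + ((8 + (-9 + 4)) + 14)**2)) = sqrt((-2 + 108) + (-3 + ((8 - 5) + 14)**2)) = sqrt(106 + (-3 + (3 + 14)**2)) = sqrt(106 + (-3 + 17**2)) = sqrt(106 + (-3 + 289)) = sqrt(106 + 286) = sqrt(392) = 14*sqrt(2)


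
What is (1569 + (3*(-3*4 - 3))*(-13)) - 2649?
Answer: -495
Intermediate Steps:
(1569 + (3*(-3*4 - 3))*(-13)) - 2649 = (1569 + (3*(-12 - 3))*(-13)) - 2649 = (1569 + (3*(-15))*(-13)) - 2649 = (1569 - 45*(-13)) - 2649 = (1569 + 585) - 2649 = 2154 - 2649 = -495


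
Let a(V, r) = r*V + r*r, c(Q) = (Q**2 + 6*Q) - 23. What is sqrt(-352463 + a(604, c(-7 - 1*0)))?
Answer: I*sqrt(361871) ≈ 601.56*I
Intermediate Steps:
c(Q) = -23 + Q**2 + 6*Q
a(V, r) = r**2 + V*r (a(V, r) = V*r + r**2 = r**2 + V*r)
sqrt(-352463 + a(604, c(-7 - 1*0))) = sqrt(-352463 + (-23 + (-7 - 1*0)**2 + 6*(-7 - 1*0))*(604 + (-23 + (-7 - 1*0)**2 + 6*(-7 - 1*0)))) = sqrt(-352463 + (-23 + (-7 + 0)**2 + 6*(-7 + 0))*(604 + (-23 + (-7 + 0)**2 + 6*(-7 + 0)))) = sqrt(-352463 + (-23 + (-7)**2 + 6*(-7))*(604 + (-23 + (-7)**2 + 6*(-7)))) = sqrt(-352463 + (-23 + 49 - 42)*(604 + (-23 + 49 - 42))) = sqrt(-352463 - 16*(604 - 16)) = sqrt(-352463 - 16*588) = sqrt(-352463 - 9408) = sqrt(-361871) = I*sqrt(361871)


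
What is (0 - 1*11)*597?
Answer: -6567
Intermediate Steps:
(0 - 1*11)*597 = (0 - 11)*597 = -11*597 = -6567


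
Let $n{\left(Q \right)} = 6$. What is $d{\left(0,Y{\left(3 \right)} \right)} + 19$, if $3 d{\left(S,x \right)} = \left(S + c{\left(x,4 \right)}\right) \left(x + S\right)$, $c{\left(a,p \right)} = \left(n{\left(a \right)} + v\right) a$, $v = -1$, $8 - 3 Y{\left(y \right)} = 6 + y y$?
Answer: $\frac{758}{27} \approx 28.074$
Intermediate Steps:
$Y{\left(y \right)} = \frac{2}{3} - \frac{y^{2}}{3}$ ($Y{\left(y \right)} = \frac{8}{3} - \frac{6 + y y}{3} = \frac{8}{3} - \frac{6 + y^{2}}{3} = \frac{8}{3} - \left(2 + \frac{y^{2}}{3}\right) = \frac{2}{3} - \frac{y^{2}}{3}$)
$c{\left(a,p \right)} = 5 a$ ($c{\left(a,p \right)} = \left(6 - 1\right) a = 5 a$)
$d{\left(S,x \right)} = \frac{\left(S + x\right) \left(S + 5 x\right)}{3}$ ($d{\left(S,x \right)} = \frac{\left(S + 5 x\right) \left(x + S\right)}{3} = \frac{\left(S + 5 x\right) \left(S + x\right)}{3} = \frac{\left(S + x\right) \left(S + 5 x\right)}{3}$)
$d{\left(0,Y{\left(3 \right)} \right)} + 19 = \left(\frac{0^{2}}{3} + \frac{5 \left(\frac{2}{3} - \frac{3^{2}}{3}\right)^{2}}{3} + 2 \cdot 0 \left(\frac{2}{3} - \frac{3^{2}}{3}\right)\right) + 19 = \left(\frac{1}{3} \cdot 0 + \frac{5 \left(\frac{2}{3} - 3\right)^{2}}{3} + 2 \cdot 0 \left(\frac{2}{3} - 3\right)\right) + 19 = \left(0 + \frac{5 \left(\frac{2}{3} - 3\right)^{2}}{3} + 2 \cdot 0 \left(\frac{2}{3} - 3\right)\right) + 19 = \left(0 + \frac{5 \left(- \frac{7}{3}\right)^{2}}{3} + 2 \cdot 0 \left(- \frac{7}{3}\right)\right) + 19 = \left(0 + \frac{5}{3} \cdot \frac{49}{9} + 0\right) + 19 = \left(0 + \frac{245}{27} + 0\right) + 19 = \frac{245}{27} + 19 = \frac{758}{27}$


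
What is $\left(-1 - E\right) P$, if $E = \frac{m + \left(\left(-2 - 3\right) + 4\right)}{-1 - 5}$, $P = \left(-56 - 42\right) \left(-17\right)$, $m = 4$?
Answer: $-833$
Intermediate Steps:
$P = 1666$ ($P = \left(-98\right) \left(-17\right) = 1666$)
$E = - \frac{1}{2}$ ($E = \frac{4 + \left(\left(-2 - 3\right) + 4\right)}{-1 - 5} = \frac{4 + \left(-5 + 4\right)}{-6} = \left(4 - 1\right) \left(- \frac{1}{6}\right) = 3 \left(- \frac{1}{6}\right) = - \frac{1}{2} \approx -0.5$)
$\left(-1 - E\right) P = \left(-1 - - \frac{1}{2}\right) 1666 = \left(-1 + \frac{1}{2}\right) 1666 = \left(- \frac{1}{2}\right) 1666 = -833$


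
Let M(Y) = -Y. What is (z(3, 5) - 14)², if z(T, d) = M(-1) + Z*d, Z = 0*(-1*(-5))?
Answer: 169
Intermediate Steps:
Z = 0 (Z = 0*5 = 0)
z(T, d) = 1 (z(T, d) = -1*(-1) + 0*d = 1 + 0 = 1)
(z(3, 5) - 14)² = (1 - 14)² = (-13)² = 169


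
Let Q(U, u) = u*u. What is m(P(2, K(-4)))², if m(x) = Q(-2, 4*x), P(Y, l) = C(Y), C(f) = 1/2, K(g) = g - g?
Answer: 16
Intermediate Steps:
K(g) = 0
C(f) = ½
P(Y, l) = ½
Q(U, u) = u²
m(x) = 16*x² (m(x) = (4*x)² = 16*x²)
m(P(2, K(-4)))² = (16*(½)²)² = (16*(¼))² = 4² = 16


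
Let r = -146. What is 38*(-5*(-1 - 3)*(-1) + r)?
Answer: -6308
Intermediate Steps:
38*(-5*(-1 - 3)*(-1) + r) = 38*(-5*(-1 - 3)*(-1) - 146) = 38*(-(-20)*(-1) - 146) = 38*(-5*4 - 146) = 38*(-20 - 146) = 38*(-166) = -6308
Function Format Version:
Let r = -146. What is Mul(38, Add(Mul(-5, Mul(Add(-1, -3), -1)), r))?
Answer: -6308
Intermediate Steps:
Mul(38, Add(Mul(-5, Mul(Add(-1, -3), -1)), r)) = Mul(38, Add(Mul(-5, Mul(Add(-1, -3), -1)), -146)) = Mul(38, Add(Mul(-5, Mul(-4, -1)), -146)) = Mul(38, Add(Mul(-5, 4), -146)) = Mul(38, Add(-20, -146)) = Mul(38, -166) = -6308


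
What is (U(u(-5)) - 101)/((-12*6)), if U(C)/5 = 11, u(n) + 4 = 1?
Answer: 23/36 ≈ 0.63889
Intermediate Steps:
u(n) = -3 (u(n) = -4 + 1 = -3)
U(C) = 55 (U(C) = 5*11 = 55)
(U(u(-5)) - 101)/((-12*6)) = (55 - 101)/((-12*6)) = -46/(-72) = -46*(-1/72) = 23/36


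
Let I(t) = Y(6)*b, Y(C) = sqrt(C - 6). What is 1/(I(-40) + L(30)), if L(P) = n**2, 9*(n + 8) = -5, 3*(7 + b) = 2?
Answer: 81/5929 ≈ 0.013662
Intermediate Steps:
b = -19/3 (b = -7 + (1/3)*2 = -7 + 2/3 = -19/3 ≈ -6.3333)
n = -77/9 (n = -8 + (1/9)*(-5) = -8 - 5/9 = -77/9 ≈ -8.5556)
Y(C) = sqrt(-6 + C)
L(P) = 5929/81 (L(P) = (-77/9)**2 = 5929/81)
I(t) = 0 (I(t) = sqrt(-6 + 6)*(-19/3) = sqrt(0)*(-19/3) = 0*(-19/3) = 0)
1/(I(-40) + L(30)) = 1/(0 + 5929/81) = 1/(5929/81) = 81/5929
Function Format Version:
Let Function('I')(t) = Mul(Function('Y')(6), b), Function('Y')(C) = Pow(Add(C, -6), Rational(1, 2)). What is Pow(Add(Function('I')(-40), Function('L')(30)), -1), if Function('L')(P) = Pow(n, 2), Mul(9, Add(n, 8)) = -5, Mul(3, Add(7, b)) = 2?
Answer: Rational(81, 5929) ≈ 0.013662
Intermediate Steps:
b = Rational(-19, 3) (b = Add(-7, Mul(Rational(1, 3), 2)) = Add(-7, Rational(2, 3)) = Rational(-19, 3) ≈ -6.3333)
n = Rational(-77, 9) (n = Add(-8, Mul(Rational(1, 9), -5)) = Add(-8, Rational(-5, 9)) = Rational(-77, 9) ≈ -8.5556)
Function('Y')(C) = Pow(Add(-6, C), Rational(1, 2))
Function('L')(P) = Rational(5929, 81) (Function('L')(P) = Pow(Rational(-77, 9), 2) = Rational(5929, 81))
Function('I')(t) = 0 (Function('I')(t) = Mul(Pow(Add(-6, 6), Rational(1, 2)), Rational(-19, 3)) = Mul(Pow(0, Rational(1, 2)), Rational(-19, 3)) = Mul(0, Rational(-19, 3)) = 0)
Pow(Add(Function('I')(-40), Function('L')(30)), -1) = Pow(Add(0, Rational(5929, 81)), -1) = Pow(Rational(5929, 81), -1) = Rational(81, 5929)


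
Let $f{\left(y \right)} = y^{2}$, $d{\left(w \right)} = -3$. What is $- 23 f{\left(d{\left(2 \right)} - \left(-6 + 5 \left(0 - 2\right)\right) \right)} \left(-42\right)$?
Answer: $163254$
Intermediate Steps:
$- 23 f{\left(d{\left(2 \right)} - \left(-6 + 5 \left(0 - 2\right)\right) \right)} \left(-42\right) = - 23 \left(-3 - \left(-6 + 5 \left(0 - 2\right)\right)\right)^{2} \left(-42\right) = - 23 \left(-3 + \left(6 - -10\right)\right)^{2} \left(-42\right) = - 23 \left(-3 + \left(6 + 10\right)\right)^{2} \left(-42\right) = - 23 \left(-3 + 16\right)^{2} \left(-42\right) = - 23 \cdot 13^{2} \left(-42\right) = \left(-23\right) 169 \left(-42\right) = \left(-3887\right) \left(-42\right) = 163254$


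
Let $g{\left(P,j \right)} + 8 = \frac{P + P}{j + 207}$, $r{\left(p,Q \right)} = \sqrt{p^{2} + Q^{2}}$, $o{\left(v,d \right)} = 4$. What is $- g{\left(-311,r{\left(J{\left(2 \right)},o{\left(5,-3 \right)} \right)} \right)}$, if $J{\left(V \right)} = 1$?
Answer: $\frac{235705}{21416} - \frac{311 \sqrt{17}}{21416} \approx 10.946$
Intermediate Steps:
$r{\left(p,Q \right)} = \sqrt{Q^{2} + p^{2}}$
$g{\left(P,j \right)} = -8 + \frac{2 P}{207 + j}$ ($g{\left(P,j \right)} = -8 + \frac{P + P}{j + 207} = -8 + \frac{2 P}{207 + j}$)
$- g{\left(-311,r{\left(J{\left(2 \right)},o{\left(5,-3 \right)} \right)} \right)} = - \frac{2 \left(-828 - 311 - 4 \sqrt{4^{2} + 1^{2}}\right)}{207 + \sqrt{4^{2} + 1^{2}}} = - \frac{2 \left(-828 - 311 - 4 \sqrt{16 + 1}\right)}{207 + \sqrt{16 + 1}} = - \frac{2 \left(-828 - 311 - 4 \sqrt{17}\right)}{207 + \sqrt{17}} = - \frac{2 \left(-1139 - 4 \sqrt{17}\right)}{207 + \sqrt{17}}$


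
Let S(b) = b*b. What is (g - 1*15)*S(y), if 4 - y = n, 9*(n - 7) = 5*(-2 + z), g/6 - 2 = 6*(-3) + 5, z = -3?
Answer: -4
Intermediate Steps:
g = -66 (g = 12 + 6*(6*(-3) + 5) = 12 + 6*(-18 + 5) = 12 + 6*(-13) = 12 - 78 = -66)
n = 38/9 (n = 7 + (5*(-2 - 3))/9 = 7 + (5*(-5))/9 = 7 + (⅑)*(-25) = 7 - 25/9 = 38/9 ≈ 4.2222)
y = -2/9 (y = 4 - 1*38/9 = 4 - 38/9 = -2/9 ≈ -0.22222)
S(b) = b²
(g - 1*15)*S(y) = (-66 - 1*15)*(-2/9)² = (-66 - 15)*(4/81) = -81*4/81 = -4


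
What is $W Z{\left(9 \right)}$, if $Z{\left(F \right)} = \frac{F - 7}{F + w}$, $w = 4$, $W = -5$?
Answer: $- \frac{10}{13} \approx -0.76923$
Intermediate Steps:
$Z{\left(F \right)} = \frac{-7 + F}{4 + F}$ ($Z{\left(F \right)} = \frac{F - 7}{F + 4} = \frac{-7 + F}{4 + F}$)
$W Z{\left(9 \right)} = - 5 \frac{-7 + 9}{4 + 9} = - 5 \cdot \frac{1}{13} \cdot 2 = \left(-5\right) \frac{2}{13} = - \frac{10}{13}$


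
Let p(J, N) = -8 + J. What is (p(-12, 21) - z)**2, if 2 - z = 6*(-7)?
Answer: 4096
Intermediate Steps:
z = 44 (z = 2 - 6*(-7) = 2 - 1*(-42) = 2 + 42 = 44)
(p(-12, 21) - z)**2 = ((-8 - 12) - 1*44)**2 = (-20 - 44)**2 = (-64)**2 = 4096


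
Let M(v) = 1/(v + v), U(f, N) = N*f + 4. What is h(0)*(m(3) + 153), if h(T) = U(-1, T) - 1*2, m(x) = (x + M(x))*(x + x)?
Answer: 344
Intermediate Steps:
U(f, N) = 4 + N*f
M(v) = 1/(2*v)
m(x) = 2*x*(x + 1/(2*x)) (m(x) = (x + 1/(2*x))*(x + x) = (x + 1/(2*x))*(2*x) = 2*x*(x + 1/(2*x)))
h(T) = 2 - T (h(T) = (4 + T*(-1)) - 1*2 = (4 - T) - 2 = 2 - T)
h(0)*(m(3) + 153) = (2 - 1*0)*((1 + 2*3²) + 153) = (2 + 0)*((1 + 2*9) + 153) = 2*((1 + 18) + 153) = 2*(19 + 153) = 2*172 = 344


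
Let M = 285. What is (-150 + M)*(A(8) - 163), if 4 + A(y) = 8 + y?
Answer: -20385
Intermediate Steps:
A(y) = 4 + y (A(y) = -4 + (8 + y) = 4 + y)
(-150 + M)*(A(8) - 163) = (-150 + 285)*((4 + 8) - 163) = 135*(12 - 163) = 135*(-151) = -20385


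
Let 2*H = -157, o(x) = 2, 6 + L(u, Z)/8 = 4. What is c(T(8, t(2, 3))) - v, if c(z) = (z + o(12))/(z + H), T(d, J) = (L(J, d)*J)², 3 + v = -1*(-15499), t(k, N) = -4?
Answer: -124502164/8035 ≈ -15495.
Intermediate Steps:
L(u, Z) = -16 (L(u, Z) = -48 + 8*4 = -48 + 32 = -16)
H = -157/2 (H = (½)*(-157) = -157/2 ≈ -78.500)
v = 15496 (v = -3 - 1*(-15499) = -3 + 15499 = 15496)
T(d, J) = 256*J² (T(d, J) = (-16*J)² = 256*J²)
c(z) = (2 + z)/(-157/2 + z) (c(z) = (z + 2)/(z - 157/2) = (2 + z)/(-157/2 + z))
c(T(8, t(2, 3))) - v = 2*(2 + 256*(-4)²)/(-157 + 2*(256*(-4)²)) - 1*15496 = 2*(2 + 256*16)/(-157 + 2*(256*16)) - 15496 = 2*(2 + 4096)/(-157 + 2*4096) - 15496 = 2*4098/(-157 + 8192) - 15496 = 2*4098/8035 - 15496 = 2*(1/8035)*4098 - 15496 = 8196/8035 - 15496 = -124502164/8035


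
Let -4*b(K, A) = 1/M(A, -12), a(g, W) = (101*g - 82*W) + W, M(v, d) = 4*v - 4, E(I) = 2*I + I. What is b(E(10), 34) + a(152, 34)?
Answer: 6651743/528 ≈ 12598.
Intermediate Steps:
E(I) = 3*I
M(v, d) = -4 + 4*v
a(g, W) = -81*W + 101*g (a(g, W) = (-82*W + 101*g) + W = -81*W + 101*g)
b(K, A) = -1/(4*(-4 + 4*A))
b(E(10), 34) + a(152, 34) = -1/(-16 + 16*34) + (-81*34 + 101*152) = -1/(-16 + 544) + (-2754 + 15352) = -1/528 + 12598 = 6651743/528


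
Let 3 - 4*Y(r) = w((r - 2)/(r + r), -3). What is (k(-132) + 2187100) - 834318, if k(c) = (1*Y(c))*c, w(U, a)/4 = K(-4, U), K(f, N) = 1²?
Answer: 1352815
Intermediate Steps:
K(f, N) = 1
w(U, a) = 4 (w(U, a) = 4*1 = 4)
Y(r) = -¼ (Y(r) = ¾ - ¼*4 = ¾ - 1 = -¼)
k(c) = -c/4 (k(c) = (1*(-¼))*c = -c/4)
(k(-132) + 2187100) - 834318 = (-¼*(-132) + 2187100) - 834318 = (33 + 2187100) - 834318 = 2187133 - 834318 = 1352815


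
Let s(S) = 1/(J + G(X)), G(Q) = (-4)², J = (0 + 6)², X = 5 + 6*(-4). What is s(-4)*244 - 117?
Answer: -1460/13 ≈ -112.31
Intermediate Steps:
X = -19 (X = 5 - 24 = -19)
J = 36 (J = 6² = 36)
G(Q) = 16
s(S) = 1/52 (s(S) = 1/(36 + 16) = 1/52)
s(-4)*244 - 117 = (1/52)*244 - 117 = 61/13 - 117 = -1460/13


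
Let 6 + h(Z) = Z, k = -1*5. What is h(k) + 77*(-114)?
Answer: -8789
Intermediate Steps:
k = -5
h(Z) = -6 + Z
h(k) + 77*(-114) = (-6 - 5) + 77*(-114) = -11 - 8778 = -8789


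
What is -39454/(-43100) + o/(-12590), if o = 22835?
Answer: -12186566/13565725 ≈ -0.89833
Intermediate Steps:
-39454/(-43100) + o/(-12590) = -39454/(-43100) + 22835/(-12590) = -39454*(-1/43100) + 22835*(-1/12590) = 19727/21550 - 4567/2518 = -12186566/13565725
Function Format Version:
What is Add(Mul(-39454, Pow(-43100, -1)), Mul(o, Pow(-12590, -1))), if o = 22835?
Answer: Rational(-12186566, 13565725) ≈ -0.89833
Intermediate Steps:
Add(Mul(-39454, Pow(-43100, -1)), Mul(o, Pow(-12590, -1))) = Add(Mul(-39454, Pow(-43100, -1)), Mul(22835, Pow(-12590, -1))) = Add(Mul(-39454, Rational(-1, 43100)), Mul(22835, Rational(-1, 12590))) = Add(Rational(19727, 21550), Rational(-4567, 2518)) = Rational(-12186566, 13565725)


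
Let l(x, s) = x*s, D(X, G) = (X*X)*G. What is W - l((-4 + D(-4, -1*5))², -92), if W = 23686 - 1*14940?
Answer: 657898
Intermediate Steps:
W = 8746 (W = 23686 - 14940 = 8746)
D(X, G) = G*X² (D(X, G) = X²*G = G*X²)
l(x, s) = s*x
W - l((-4 + D(-4, -1*5))², -92) = 8746 - (-92)*(-4 - 1*5*(-4)²)² = 8746 - (-92)*(-4 - 5*16)² = 8746 - (-92)*(-4 - 80)² = 8746 - (-92)*(-84)² = 8746 - (-92)*7056 = 8746 - 1*(-649152) = 8746 + 649152 = 657898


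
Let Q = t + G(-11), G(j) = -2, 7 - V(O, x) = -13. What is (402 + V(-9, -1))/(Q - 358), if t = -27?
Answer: -422/387 ≈ -1.0904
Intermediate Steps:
V(O, x) = 20 (V(O, x) = 7 - 1*(-13) = 7 + 13 = 20)
Q = -29 (Q = -27 - 2 = -29)
(402 + V(-9, -1))/(Q - 358) = (402 + 20)/(-29 - 358) = 422/(-387) = 422*(-1/387) = -422/387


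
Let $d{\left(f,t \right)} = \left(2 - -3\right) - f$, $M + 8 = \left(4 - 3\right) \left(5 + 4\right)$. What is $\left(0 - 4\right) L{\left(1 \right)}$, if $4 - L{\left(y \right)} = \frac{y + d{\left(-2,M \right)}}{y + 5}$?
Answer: $- \frac{32}{3} \approx -10.667$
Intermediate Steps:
$M = 1$ ($M = -8 + \left(4 - 3\right) \left(5 + 4\right) = -8 + 1 \cdot 9 = -8 + 9 = 1$)
$d{\left(f,t \right)} = 5 - f$ ($d{\left(f,t \right)} = \left(2 + 3\right) - f = 5 - f$)
$L{\left(y \right)} = 4 - \frac{7 + y}{5 + y}$ ($L{\left(y \right)} = 4 - \frac{y + \left(5 - -2\right)}{y + 5} = 4 - \frac{y + \left(5 + 2\right)}{5 + y} = 4 - \frac{y + 7}{5 + y} = 4 - \frac{7 + y}{5 + y}$)
$\left(0 - 4\right) L{\left(1 \right)} = \left(0 - 4\right) \frac{13 + 3 \cdot 1}{5 + 1} = - 4 \frac{13 + 3}{6} = - 4 \cdot \frac{1}{6} \cdot 16 = \left(-4\right) \frac{8}{3} = - \frac{32}{3}$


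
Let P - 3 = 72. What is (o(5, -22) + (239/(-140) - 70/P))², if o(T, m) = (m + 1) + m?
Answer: 367450561/176400 ≈ 2083.1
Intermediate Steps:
P = 75 (P = 3 + 72 = 75)
o(T, m) = 1 + 2*m (o(T, m) = (1 + m) + m = 1 + 2*m)
(o(5, -22) + (239/(-140) - 70/P))² = ((1 + 2*(-22)) + (239/(-140) - 70/75))² = ((1 - 44) + (239*(-1/140) - 70*1/75))² = (-43 + (-239/140 - 14/15))² = (-43 - 1109/420)² = (-19169/420)² = 367450561/176400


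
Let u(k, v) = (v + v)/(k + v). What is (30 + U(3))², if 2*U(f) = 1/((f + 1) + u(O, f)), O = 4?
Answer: 4190209/4624 ≈ 906.19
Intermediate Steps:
u(k, v) = 2*v/(k + v) (u(k, v) = (2*v)/(k + v) = 2*v/(k + v))
U(f) = 1/(2*(1 + f + 2*f/(4 + f))) (U(f) = 1/(2*((f + 1) + 2*f/(4 + f))) = 1/(2*((1 + f) + 2*f/(4 + f))) = 1/(2*(1 + f + 2*f/(4 + f))))
(30 + U(3))² = (30 + (4 + 3)/(2*(4 + 3² + 7*3)))² = (30 + (½)*7/(4 + 9 + 21))² = (30 + (½)*7/34)² = (30 + (½)*(1/34)*7)² = (30 + 7/68)² = (2047/68)² = 4190209/4624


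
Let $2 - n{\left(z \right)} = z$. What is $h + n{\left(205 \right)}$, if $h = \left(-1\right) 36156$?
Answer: $-36359$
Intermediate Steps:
$n{\left(z \right)} = 2 - z$
$h = -36156$
$h + n{\left(205 \right)} = -36156 + \left(2 - 205\right) = -36156 - 203 = -36359$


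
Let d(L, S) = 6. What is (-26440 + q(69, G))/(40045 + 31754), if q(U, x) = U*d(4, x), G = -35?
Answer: -286/789 ≈ -0.36248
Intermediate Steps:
q(U, x) = 6*U (q(U, x) = U*6 = 6*U)
(-26440 + q(69, G))/(40045 + 31754) = (-26440 + 6*69)/(40045 + 31754) = (-26440 + 414)/71799 = -26026*1/71799 = -286/789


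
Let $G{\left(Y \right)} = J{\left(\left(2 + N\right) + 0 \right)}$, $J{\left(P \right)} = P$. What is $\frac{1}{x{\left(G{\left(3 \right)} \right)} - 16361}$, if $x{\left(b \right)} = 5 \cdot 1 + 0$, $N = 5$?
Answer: $- \frac{1}{16356} \approx -6.114 \cdot 10^{-5}$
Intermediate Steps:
$G{\left(Y \right)} = 7$ ($G{\left(Y \right)} = \left(2 + 5\right) + 0 = 7 + 0 = 7$)
$x{\left(b \right)} = 5$ ($x{\left(b \right)} = 5 + 0 = 5$)
$\frac{1}{x{\left(G{\left(3 \right)} \right)} - 16361} = \frac{1}{5 - 16361} = \frac{1}{-16356} = - \frac{1}{16356}$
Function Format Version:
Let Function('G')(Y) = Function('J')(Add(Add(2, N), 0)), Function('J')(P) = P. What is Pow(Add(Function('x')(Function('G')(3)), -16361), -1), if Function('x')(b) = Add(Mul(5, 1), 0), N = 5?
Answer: Rational(-1, 16356) ≈ -6.1140e-5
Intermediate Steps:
Function('G')(Y) = 7 (Function('G')(Y) = Add(Add(2, 5), 0) = Add(7, 0) = 7)
Function('x')(b) = 5 (Function('x')(b) = Add(5, 0) = 5)
Pow(Add(Function('x')(Function('G')(3)), -16361), -1) = Pow(Add(5, -16361), -1) = Pow(-16356, -1) = Rational(-1, 16356)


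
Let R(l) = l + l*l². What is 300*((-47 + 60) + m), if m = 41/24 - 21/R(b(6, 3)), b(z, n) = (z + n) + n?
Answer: 255715/58 ≈ 4408.9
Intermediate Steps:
b(z, n) = z + 2*n (b(z, n) = (n + z) + n = z + 2*n)
R(l) = l + l³
m = 5903/3480 (m = 41/24 - 21/((6 + 2*3) + (6 + 2*3)³) = 41*(1/24) - 21/((6 + 6) + (6 + 6)³) = 41/24 - 21/(12 + 12³) = 41/24 - 21/(12 + 1728) = 41/24 - 21/1740 = 41/24 - 21*1/1740 = 41/24 - 7/580 = 5903/3480 ≈ 1.6963)
300*((-47 + 60) + m) = 300*((-47 + 60) + 5903/3480) = 300*(13 + 5903/3480) = 300*(51143/3480) = 255715/58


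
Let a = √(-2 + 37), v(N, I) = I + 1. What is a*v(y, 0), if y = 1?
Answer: √35 ≈ 5.9161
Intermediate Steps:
v(N, I) = 1 + I
a = √35 ≈ 5.9161
a*v(y, 0) = √35*(1 + 0) = √35*1 = √35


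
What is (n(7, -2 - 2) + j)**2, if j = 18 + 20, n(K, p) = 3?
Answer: 1681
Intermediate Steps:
j = 38
(n(7, -2 - 2) + j)**2 = (3 + 38)**2 = 41**2 = 1681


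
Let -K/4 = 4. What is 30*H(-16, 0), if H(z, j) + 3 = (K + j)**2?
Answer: 7590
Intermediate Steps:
K = -16 (K = -4*4 = -16)
H(z, j) = -3 + (-16 + j)**2
30*H(-16, 0) = 30*(-3 + (-16 + 0)**2) = 30*(-3 + (-16)**2) = 30*(-3 + 256) = 30*253 = 7590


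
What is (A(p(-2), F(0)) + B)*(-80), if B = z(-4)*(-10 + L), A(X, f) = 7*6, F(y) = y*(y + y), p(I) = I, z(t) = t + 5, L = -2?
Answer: -2400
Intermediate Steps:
z(t) = 5 + t
F(y) = 2*y² (F(y) = y*(2*y) = 2*y²)
A(X, f) = 42
B = -12 (B = (5 - 4)*(-10 - 2) = 1*(-12) = -12)
(A(p(-2), F(0)) + B)*(-80) = (42 - 12)*(-80) = 30*(-80) = -2400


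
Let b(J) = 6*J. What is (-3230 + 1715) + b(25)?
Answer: -1365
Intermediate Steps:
(-3230 + 1715) + b(25) = (-3230 + 1715) + 6*25 = -1515 + 150 = -1365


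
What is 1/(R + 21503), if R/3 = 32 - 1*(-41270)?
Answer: 1/145409 ≈ 6.8772e-6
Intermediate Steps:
R = 123906 (R = 3*(32 - 1*(-41270)) = 3*(32 + 41270) = 3*41302 = 123906)
1/(R + 21503) = 1/(123906 + 21503) = 1/145409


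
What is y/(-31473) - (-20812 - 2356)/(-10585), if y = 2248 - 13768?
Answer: -67469696/37015745 ≈ -1.8227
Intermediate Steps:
y = -11520
y/(-31473) - (-20812 - 2356)/(-10585) = -11520/(-31473) - (-20812 - 2356)/(-10585) = -11520*(-1/31473) - 1*(-23168)*(-1/10585) = 1280/3497 + 23168*(-1/10585) = 1280/3497 - 23168/10585 = -67469696/37015745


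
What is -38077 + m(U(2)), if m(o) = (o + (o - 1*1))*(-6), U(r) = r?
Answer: -38095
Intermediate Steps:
m(o) = 6 - 12*o (m(o) = (o + (o - 1))*(-6) = (o + (-1 + o))*(-6) = (-1 + 2*o)*(-6) = 6 - 12*o)
-38077 + m(U(2)) = -38077 + (6 - 12*2) = -38077 + (6 - 24) = -38077 - 18 = -38095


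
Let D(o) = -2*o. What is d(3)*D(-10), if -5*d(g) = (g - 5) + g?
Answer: -4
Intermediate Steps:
d(g) = 1 - 2*g/5 (d(g) = -((g - 5) + g)/5 = -((-5 + g) + g)/5 = -(-5 + 2*g)/5 = 1 - 2*g/5)
d(3)*D(-10) = (1 - ⅖*3)*(-2*(-10)) = (1 - 6/5)*20 = -⅕*20 = -4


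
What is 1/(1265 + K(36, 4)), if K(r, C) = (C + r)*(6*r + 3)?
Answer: 1/10025 ≈ 9.9751e-5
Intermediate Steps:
K(r, C) = (3 + 6*r)*(C + r) (K(r, C) = (C + r)*(3 + 6*r) = (3 + 6*r)*(C + r))
1/(1265 + K(36, 4)) = 1/(1265 + (3*4 + 3*36 + 6*36**2 + 6*4*36)) = 1/(1265 + (12 + 108 + 6*1296 + 864)) = 1/(1265 + (12 + 108 + 7776 + 864)) = 1/(1265 + 8760) = 1/10025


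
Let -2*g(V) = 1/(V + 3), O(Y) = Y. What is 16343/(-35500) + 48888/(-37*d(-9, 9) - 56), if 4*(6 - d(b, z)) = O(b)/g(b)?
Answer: -1756394011/45333500 ≈ -38.744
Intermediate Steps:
g(V) = -1/(2*(3 + V)) (g(V) = -1/(2*(V + 3)) = -1/(2*(3 + V)))
d(b, z) = 6 - b*(-6 - 2*b)/4 (d(b, z) = 6 - b/(4*((-1/(6 + 2*b)))) = 6 - b*(-6 - 2*b)/4)
16343/(-35500) + 48888/(-37*d(-9, 9) - 56) = 16343/(-35500) + 48888/(-37*(6 + (1/2)*(-9)*(3 - 9)) - 56) = 16343*(-1/35500) + 48888/(-37*(6 + (1/2)*(-9)*(-6)) - 56) = -16343/35500 + 48888/(-37*(6 + 27) - 56) = -16343/35500 + 48888/(-37*33 - 56) = -16343/35500 + 48888/(-1221 - 56) = -16343/35500 + 48888/(-1277) = -16343/35500 + 48888*(-1/1277) = -16343/35500 - 48888/1277 = -1756394011/45333500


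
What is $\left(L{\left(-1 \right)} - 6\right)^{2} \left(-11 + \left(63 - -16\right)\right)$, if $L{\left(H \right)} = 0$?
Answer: $2448$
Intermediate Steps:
$\left(L{\left(-1 \right)} - 6\right)^{2} \left(-11 + \left(63 - -16\right)\right) = \left(0 - 6\right)^{2} \left(-11 + \left(63 - -16\right)\right) = \left(-6\right)^{2} \left(-11 + \left(63 + 16\right)\right) = 36 \left(-11 + 79\right) = 36 \cdot 68 = 2448$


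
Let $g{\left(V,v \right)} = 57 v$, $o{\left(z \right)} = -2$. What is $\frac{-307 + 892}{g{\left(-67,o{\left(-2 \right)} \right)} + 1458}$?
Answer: $\frac{195}{448} \approx 0.43527$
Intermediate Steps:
$\frac{-307 + 892}{g{\left(-67,o{\left(-2 \right)} \right)} + 1458} = \frac{-307 + 892}{57 \left(-2\right) + 1458} = \frac{585}{-114 + 1458} = \frac{585}{1344} = 585 \cdot \frac{1}{1344} = \frac{195}{448}$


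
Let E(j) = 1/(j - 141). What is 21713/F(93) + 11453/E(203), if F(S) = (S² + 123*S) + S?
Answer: 14330267279/20181 ≈ 7.1009e+5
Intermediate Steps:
E(j) = 1/(-141 + j)
F(S) = S² + 124*S
21713/F(93) + 11453/E(203) = 21713/((93*(124 + 93))) + 11453/(1/(-141 + 203)) = 21713/((93*217)) + 11453/(1/62) = 21713/20181 + 11453/(1/62) = 21713*(1/20181) + 11453*62 = 21713/20181 + 710086 = 14330267279/20181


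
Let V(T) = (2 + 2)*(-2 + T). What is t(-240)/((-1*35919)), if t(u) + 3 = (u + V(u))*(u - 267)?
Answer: -204151/11973 ≈ -17.051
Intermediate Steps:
V(T) = -8 + 4*T (V(T) = 4*(-2 + T) = -8 + 4*T)
t(u) = -3 + (-267 + u)*(-8 + 5*u) (t(u) = -3 + (u + (-8 + 4*u))*(u - 267) = -3 + (-8 + 5*u)*(-267 + u) = -3 + (-267 + u)*(-8 + 5*u))
t(-240)/((-1*35919)) = (2133 - 1343*(-240) + 5*(-240)**2)/((-1*35919)) = (2133 + 322320 + 5*57600)/(-35919) = (2133 + 322320 + 288000)*(-1/35919) = 612453*(-1/35919) = -204151/11973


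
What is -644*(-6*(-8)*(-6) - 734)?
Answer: 658168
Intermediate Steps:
-644*(-6*(-8)*(-6) - 734) = -644*(48*(-6) - 734) = -644*(-288 - 734) = -644*(-1022) = 658168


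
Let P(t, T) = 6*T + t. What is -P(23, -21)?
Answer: 103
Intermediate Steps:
P(t, T) = t + 6*T
-P(23, -21) = -(23 + 6*(-21)) = -(23 - 126) = -1*(-103) = 103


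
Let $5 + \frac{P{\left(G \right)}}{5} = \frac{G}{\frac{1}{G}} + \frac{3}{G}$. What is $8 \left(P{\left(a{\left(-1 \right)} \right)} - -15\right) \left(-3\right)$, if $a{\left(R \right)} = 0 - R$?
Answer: $-240$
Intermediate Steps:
$a{\left(R \right)} = - R$
$P{\left(G \right)} = -25 + 5 G^{2} + \frac{15}{G}$ ($P{\left(G \right)} = -25 + 5 \left(\frac{G}{\frac{1}{G}} + \frac{3}{G}\right) = -25 + 5 \left(G G + \frac{3}{G}\right) = -25 + 5 \left(G^{2} + \frac{3}{G}\right) = -25 + \left(5 G^{2} + \frac{15}{G}\right) = -25 + 5 G^{2} + \frac{15}{G}$)
$8 \left(P{\left(a{\left(-1 \right)} \right)} - -15\right) \left(-3\right) = 8 \left(\left(-25 + 5 \left(\left(-1\right) \left(-1\right)\right)^{2} + \frac{15}{\left(-1\right) \left(-1\right)}\right) - -15\right) \left(-3\right) = 8 \left(\left(-25 + 5 \cdot 1^{2} + \frac{15}{1}\right) + 15\right) \left(-3\right) = 8 \left(\left(-25 + 5 \cdot 1 + 15 \cdot 1\right) + 15\right) \left(-3\right) = 8 \left(\left(-25 + 5 + 15\right) + 15\right) \left(-3\right) = 8 \left(-5 + 15\right) \left(-3\right) = 8 \cdot 10 \left(-3\right) = 80 \left(-3\right) = -240$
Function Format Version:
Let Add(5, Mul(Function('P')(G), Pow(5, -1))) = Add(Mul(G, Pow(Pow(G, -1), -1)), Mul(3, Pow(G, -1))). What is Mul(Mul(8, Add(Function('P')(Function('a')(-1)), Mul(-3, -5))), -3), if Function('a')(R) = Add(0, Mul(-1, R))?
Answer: -240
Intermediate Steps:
Function('a')(R) = Mul(-1, R)
Function('P')(G) = Add(-25, Mul(5, Pow(G, 2)), Mul(15, Pow(G, -1))) (Function('P')(G) = Add(-25, Mul(5, Add(Mul(G, Pow(Pow(G, -1), -1)), Mul(3, Pow(G, -1))))) = Add(-25, Mul(5, Add(Mul(G, G), Mul(3, Pow(G, -1))))) = Add(-25, Mul(5, Add(Pow(G, 2), Mul(3, Pow(G, -1))))) = Add(-25, Add(Mul(5, Pow(G, 2)), Mul(15, Pow(G, -1)))) = Add(-25, Mul(5, Pow(G, 2)), Mul(15, Pow(G, -1))))
Mul(Mul(8, Add(Function('P')(Function('a')(-1)), Mul(-3, -5))), -3) = Mul(Mul(8, Add(Add(-25, Mul(5, Pow(Mul(-1, -1), 2)), Mul(15, Pow(Mul(-1, -1), -1))), Mul(-3, -5))), -3) = Mul(Mul(8, Add(Add(-25, Mul(5, Pow(1, 2)), Mul(15, Pow(1, -1))), 15)), -3) = Mul(Mul(8, Add(Add(-25, Mul(5, 1), Mul(15, 1)), 15)), -3) = Mul(Mul(8, Add(Add(-25, 5, 15), 15)), -3) = Mul(Mul(8, Add(-5, 15)), -3) = Mul(Mul(8, 10), -3) = Mul(80, -3) = -240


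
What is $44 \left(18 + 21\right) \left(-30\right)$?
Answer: $-51480$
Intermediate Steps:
$44 \left(18 + 21\right) \left(-30\right) = 44 \cdot 39 \left(-30\right) = 1716 \left(-30\right) = -51480$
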